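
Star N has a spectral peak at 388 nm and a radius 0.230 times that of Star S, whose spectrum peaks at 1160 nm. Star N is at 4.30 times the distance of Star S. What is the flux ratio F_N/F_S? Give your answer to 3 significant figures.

Wien's law: T_N/T_S = λ_S/λ_N = 1160/388 = 2.990.
L_N/L_S = (R_N/R_S)²(T_N/T_S)⁴ = (0.230)²(2.990)⁴ = 4.226.
F_N/F_S = (L_N/L_S)/(d_N/d_S)² = 4.226/(4.30)² = 0.2286.

0.229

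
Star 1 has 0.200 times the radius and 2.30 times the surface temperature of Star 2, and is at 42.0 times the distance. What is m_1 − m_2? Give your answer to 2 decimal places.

L_1/L_2 = (0.200)²(2.30)⁴ = 1.119.
F_1/F_2 = (L_1/L_2)/(d_1/d_2)² = 1.119/1764 = 6.346×10^-4.
m_1 − m_2 = −2.5 log₁₀(6.346×10^-4) = 7.99.

7.99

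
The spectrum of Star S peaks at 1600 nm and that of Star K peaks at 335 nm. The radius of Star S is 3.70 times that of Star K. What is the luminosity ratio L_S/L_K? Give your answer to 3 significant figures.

Wien's law gives T ∝ 1/λ_max, so T_S/T_K = λ_K/λ_S = 335/1600 = 0.2094.
Then L ∝ R²T⁴ gives L_S/L_K = (3.70)² × (0.2094)⁴ = 13.69 × 0.001922 = 0.02631.

0.0263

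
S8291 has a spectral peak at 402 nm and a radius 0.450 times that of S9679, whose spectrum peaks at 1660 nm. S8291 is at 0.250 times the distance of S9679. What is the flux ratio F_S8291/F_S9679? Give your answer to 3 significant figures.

Wien's law: T_S8291/T_S9679 = λ_S9679/λ_S8291 = 1660/402 = 4.129.
L_S8291/L_S9679 = (R_S8291/R_S9679)²(T_S8291/T_S9679)⁴ = (0.450)²(4.129)⁴ = 58.88.
F_S8291/F_S9679 = (L_S8291/L_S9679)/(d_S8291/d_S9679)² = 58.88/(0.250)² = 942.0.

942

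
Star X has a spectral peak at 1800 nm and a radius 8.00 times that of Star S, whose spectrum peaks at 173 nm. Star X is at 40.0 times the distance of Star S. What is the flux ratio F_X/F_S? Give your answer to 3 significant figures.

Wien's law: T_X/T_S = λ_S/λ_X = 173/1800 = 0.09611.
L_X/L_S = (R_X/R_S)²(T_X/T_S)⁴ = (8.00)²(0.09611)⁴ = 0.005461.
F_X/F_S = (L_X/L_S)/(d_X/d_S)² = 0.005461/(40.0)² = 3.413×10^-6.

3.41×10^-6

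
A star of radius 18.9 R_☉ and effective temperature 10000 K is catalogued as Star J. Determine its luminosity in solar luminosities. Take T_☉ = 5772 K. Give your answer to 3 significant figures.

L/L_☉ = (R/R_☉)² (T/T_☉)⁴ = (18.9)² × (10000/5772)⁴
       = 357.2 × (1.733)⁴ = 357.2 × 9.009 = 3218.

3.22×10^3 solar luminosities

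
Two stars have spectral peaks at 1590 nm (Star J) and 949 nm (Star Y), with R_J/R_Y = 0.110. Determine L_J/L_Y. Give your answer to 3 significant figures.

0.00154

Wien's law gives T ∝ 1/λ_max, so T_J/T_Y = λ_Y/λ_J = 949/1590 = 0.5969.
Then L ∝ R²T⁴ gives L_J/L_Y = (0.110)² × (0.5969)⁴ = 0.01210 × 0.1269 = 0.001536.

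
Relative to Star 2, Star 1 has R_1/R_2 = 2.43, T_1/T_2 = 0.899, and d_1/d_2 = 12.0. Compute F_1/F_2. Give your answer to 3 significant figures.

0.0268

L_1/L_2 = (R_1/R_2)²(T_1/T_2)⁴ = (2.43)² × (0.899)⁴ = 3.857.
F_1/F_2 = (L_1/L_2)/(d_1/d_2)² = 3.857 / (12.0)² = 0.02678.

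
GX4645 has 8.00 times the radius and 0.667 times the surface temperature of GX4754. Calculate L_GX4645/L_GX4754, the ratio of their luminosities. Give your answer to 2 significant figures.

13

From the Stefan–Boltzmann law, L ∝ R²T⁴, so
L_GX4645/L_GX4754 = (R_GX4645/R_GX4754)² (T_GX4645/T_GX4754)⁴ = (8.00)² × (0.667)⁴ = 64.00 × 0.1979 = 12.67.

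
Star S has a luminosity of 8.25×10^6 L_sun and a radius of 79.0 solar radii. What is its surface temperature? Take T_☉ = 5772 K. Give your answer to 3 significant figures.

T/T_☉ = (L/L_☉)^(1/4) / (R/R_☉)^(1/2)
T = 5772 × (8.25×10^6)^(1/4) / √(79.0) = 5772 × 53.59 / 8.888 = 3.480×10^4 K.

3.48×10^4 K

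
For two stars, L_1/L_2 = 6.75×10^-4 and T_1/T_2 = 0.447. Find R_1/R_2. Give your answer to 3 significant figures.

L ∝ R²T⁴ gives R ∝ √L / T², so
R_1/R_2 = √(6.75×10^-4) / (0.447)² = 0.02598 / 0.1998 = 0.1300.

0.130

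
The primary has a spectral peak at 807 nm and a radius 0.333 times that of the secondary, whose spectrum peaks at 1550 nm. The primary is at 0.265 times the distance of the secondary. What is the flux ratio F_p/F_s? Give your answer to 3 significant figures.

21.5

Wien's law: T_p/T_s = λ_s/λ_p = 1550/807 = 1.921.
L_p/L_s = (R_p/R_s)²(T_p/T_s)⁴ = (0.333)²(1.921)⁴ = 1.509.
F_p/F_s = (L_p/L_s)/(d_p/d_s)² = 1.509/(0.265)² = 21.49.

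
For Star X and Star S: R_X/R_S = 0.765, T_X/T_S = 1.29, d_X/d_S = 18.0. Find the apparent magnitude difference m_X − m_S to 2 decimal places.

L_X/L_S = (0.765)²(1.29)⁴ = 1.621.
F_X/F_S = (L_X/L_S)/(d_X/d_S)² = 1.621/324.0 = 0.005002.
m_X − m_S = −2.5 log₁₀(0.005002) = 5.75.

5.75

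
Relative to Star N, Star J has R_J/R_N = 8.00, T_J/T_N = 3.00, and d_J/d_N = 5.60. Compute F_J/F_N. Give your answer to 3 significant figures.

L_J/L_N = (R_J/R_N)²(T_J/T_N)⁴ = (8.00)² × (3.00)⁴ = 5184.
F_J/F_N = (L_J/L_N)/(d_J/d_N)² = 5184 / (5.60)² = 165.3.

165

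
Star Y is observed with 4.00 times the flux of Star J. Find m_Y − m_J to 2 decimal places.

m_Y − m_J = −2.5 log₁₀(F_Y/F_J) = −2.5 log₁₀(4.00) = −2.5 × (0.602) = -1.505.

-1.51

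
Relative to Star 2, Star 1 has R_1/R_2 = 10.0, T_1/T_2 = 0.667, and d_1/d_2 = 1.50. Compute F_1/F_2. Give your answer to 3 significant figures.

L_1/L_2 = (R_1/R_2)²(T_1/T_2)⁴ = (10.0)² × (0.667)⁴ = 19.79.
F_1/F_2 = (L_1/L_2)/(d_1/d_2)² = 19.79 / (1.50)² = 8.797.

8.80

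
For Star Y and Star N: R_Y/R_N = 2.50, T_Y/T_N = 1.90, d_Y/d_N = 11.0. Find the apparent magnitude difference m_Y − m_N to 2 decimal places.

L_Y/L_N = (2.50)²(1.90)⁴ = 81.45.
F_Y/F_N = (L_Y/L_N)/(d_Y/d_N)² = 81.45/121.0 = 0.6731.
m_Y − m_N = −2.5 log₁₀(0.6731) = 0.43.

0.43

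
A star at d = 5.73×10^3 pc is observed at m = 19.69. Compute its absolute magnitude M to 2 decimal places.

M = m − 5 log₁₀(d/10 pc) = 19.69 − 5 log₁₀(5.73×10^3/10)
  = 19.69 − 5 × 2.758 = 19.69 − 13.79 = 5.90.

5.90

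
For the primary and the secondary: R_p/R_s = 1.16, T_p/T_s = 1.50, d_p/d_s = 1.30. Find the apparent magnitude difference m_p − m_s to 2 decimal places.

-1.51

L_p/L_s = (1.16)²(1.50)⁴ = 6.812.
F_p/F_s = (L_p/L_s)/(d_p/d_s)² = 6.812/1.690 = 4.031.
m_p − m_s = −2.5 log₁₀(4.031) = -1.51.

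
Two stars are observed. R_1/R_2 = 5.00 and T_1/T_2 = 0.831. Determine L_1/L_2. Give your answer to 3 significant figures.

From the Stefan–Boltzmann law, L ∝ R²T⁴, so
L_1/L_2 = (R_1/R_2)² (T_1/T_2)⁴ = (5.00)² × (0.831)⁴ = 25.00 × 0.4769 = 11.92.

11.9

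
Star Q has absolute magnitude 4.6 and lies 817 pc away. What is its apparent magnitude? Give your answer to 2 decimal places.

m = M + 5 log₁₀(d/10 pc) = 4.6 + 5 log₁₀(817/10)
  = 4.6 + 5 × 1.912 = 4.6 + 9.56 = 14.16.

14.16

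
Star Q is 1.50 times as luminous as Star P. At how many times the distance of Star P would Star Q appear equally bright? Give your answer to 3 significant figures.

1.22

Equal flux requires L_Q/d_Q² = L_P/d_P², so d_Q/d_P = √(L_Q/L_P)
= √(1.50) = 1.225.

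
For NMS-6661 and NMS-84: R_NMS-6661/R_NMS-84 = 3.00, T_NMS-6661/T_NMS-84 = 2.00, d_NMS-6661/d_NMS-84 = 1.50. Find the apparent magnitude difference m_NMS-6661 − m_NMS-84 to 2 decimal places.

-4.52

L_NMS-6661/L_NMS-84 = (3.00)²(2.00)⁴ = 144.0.
F_NMS-6661/F_NMS-84 = (L_NMS-6661/L_NMS-84)/(d_NMS-6661/d_NMS-84)² = 144.0/2.250 = 64.00.
m_NMS-6661 − m_NMS-84 = −2.5 log₁₀(64.00) = -4.52.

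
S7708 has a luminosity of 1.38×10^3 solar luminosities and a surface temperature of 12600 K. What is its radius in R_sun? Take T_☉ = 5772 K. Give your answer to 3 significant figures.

R/R_☉ = √(L/L_☉) / (T/T_☉)² = √(1.38×10^3) / (2.183)²
       = 37.15 / 4.765 = 7.796.

7.80 R_sun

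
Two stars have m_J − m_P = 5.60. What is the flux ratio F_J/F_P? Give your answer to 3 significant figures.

0.00575

F_J/F_P = 10^(−(m_J − m_P)/2.5) = 10^(-5.60/2.5) = 10^-2.240 = 0.005754.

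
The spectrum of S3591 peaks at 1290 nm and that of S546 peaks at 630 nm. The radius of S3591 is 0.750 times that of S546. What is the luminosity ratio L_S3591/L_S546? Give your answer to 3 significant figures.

0.0320

Wien's law gives T ∝ 1/λ_max, so T_S3591/T_S546 = λ_S546/λ_S3591 = 630/1290 = 0.4884.
Then L ∝ R²T⁴ gives L_S3591/L_S546 = (0.750)² × (0.4884)⁴ = 0.5625 × 0.05689 = 0.03200.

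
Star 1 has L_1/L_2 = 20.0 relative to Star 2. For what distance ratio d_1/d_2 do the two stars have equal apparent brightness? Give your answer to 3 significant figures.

4.47

Equal flux requires L_1/d_1² = L_2/d_2², so d_1/d_2 = √(L_1/L_2)
= √(20.0) = 4.472.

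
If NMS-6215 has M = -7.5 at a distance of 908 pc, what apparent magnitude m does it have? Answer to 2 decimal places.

m = M + 5 log₁₀(d/10 pc) = -7.5 + 5 log₁₀(908/10)
  = -7.5 + 5 × 1.958 = -7.5 + 9.79 = 2.29.

2.29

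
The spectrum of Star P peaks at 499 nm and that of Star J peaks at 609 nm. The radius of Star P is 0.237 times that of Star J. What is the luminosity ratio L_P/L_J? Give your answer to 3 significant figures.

0.125

Wien's law gives T ∝ 1/λ_max, so T_P/T_J = λ_J/λ_P = 609/499 = 1.220.
Then L ∝ R²T⁴ gives L_P/L_J = (0.237)² × (1.220)⁴ = 0.05617 × 2.219 = 0.1246.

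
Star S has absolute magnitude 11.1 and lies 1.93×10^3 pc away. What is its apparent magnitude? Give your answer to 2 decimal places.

m = M + 5 log₁₀(d/10 pc) = 11.1 + 5 log₁₀(1.93×10^3/10)
  = 11.1 + 5 × 2.286 = 11.1 + 11.43 = 22.53.

22.53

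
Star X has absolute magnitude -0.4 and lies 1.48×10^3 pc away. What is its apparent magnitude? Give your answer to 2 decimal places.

m = M + 5 log₁₀(d/10 pc) = -0.4 + 5 log₁₀(1.48×10^3/10)
  = -0.4 + 5 × 2.170 = -0.4 + 10.85 = 10.45.

10.45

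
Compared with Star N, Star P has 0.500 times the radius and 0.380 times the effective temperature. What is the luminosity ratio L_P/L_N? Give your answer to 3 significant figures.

0.00521

From the Stefan–Boltzmann law, L ∝ R²T⁴, so
L_P/L_N = (R_P/R_N)² (T_P/T_N)⁴ = (0.500)² × (0.380)⁴ = 0.2500 × 0.02085 = 0.005213.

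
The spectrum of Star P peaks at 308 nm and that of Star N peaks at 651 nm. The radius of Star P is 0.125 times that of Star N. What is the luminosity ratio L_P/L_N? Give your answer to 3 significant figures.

Wien's law gives T ∝ 1/λ_max, so T_P/T_N = λ_N/λ_P = 651/308 = 2.114.
Then L ∝ R²T⁴ gives L_P/L_N = (0.125)² × (2.114)⁴ = 0.01562 × 19.96 = 0.3118.

0.312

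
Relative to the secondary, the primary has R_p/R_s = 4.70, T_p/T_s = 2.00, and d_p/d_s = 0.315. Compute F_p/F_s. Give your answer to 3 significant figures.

L_p/L_s = (R_p/R_s)²(T_p/T_s)⁴ = (4.70)² × (2.00)⁴ = 353.4.
F_p/F_s = (L_p/L_s)/(d_p/d_s)² = 353.4 / (0.315)² = 3562.

3.56×10^3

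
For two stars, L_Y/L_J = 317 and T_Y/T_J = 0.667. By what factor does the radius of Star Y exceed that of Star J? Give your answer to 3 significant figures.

L ∝ R²T⁴ gives R ∝ √L / T², so
R_Y/R_J = √(317) / (0.667)² = 17.80 / 0.4449 = 40.02.

40.0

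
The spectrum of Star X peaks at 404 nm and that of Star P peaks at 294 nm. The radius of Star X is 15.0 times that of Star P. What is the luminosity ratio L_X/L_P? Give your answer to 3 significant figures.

63.1

Wien's law gives T ∝ 1/λ_max, so T_X/T_P = λ_P/λ_X = 294/404 = 0.7277.
Then L ∝ R²T⁴ gives L_X/L_P = (15.0)² × (0.7277)⁴ = 225.0 × 0.2805 = 63.10.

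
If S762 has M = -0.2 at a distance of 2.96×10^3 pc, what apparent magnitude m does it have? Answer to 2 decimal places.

m = M + 5 log₁₀(d/10 pc) = -0.2 + 5 log₁₀(2.96×10^3/10)
  = -0.2 + 5 × 2.471 = -0.2 + 12.36 = 12.16.

12.16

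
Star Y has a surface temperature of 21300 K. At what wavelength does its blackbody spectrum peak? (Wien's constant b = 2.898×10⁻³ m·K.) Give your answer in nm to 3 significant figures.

λ_max = b/T = 2.898×10⁻³ / 21300 = 1.36×10^-7 m = 136.1 nm.

136 nm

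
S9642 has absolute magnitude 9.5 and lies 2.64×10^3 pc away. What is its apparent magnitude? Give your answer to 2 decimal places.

m = M + 5 log₁₀(d/10 pc) = 9.5 + 5 log₁₀(2.64×10^3/10)
  = 9.5 + 5 × 2.422 = 9.5 + 12.11 = 21.61.

21.61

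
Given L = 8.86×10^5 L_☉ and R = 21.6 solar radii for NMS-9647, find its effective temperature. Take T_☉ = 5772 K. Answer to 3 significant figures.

T/T_☉ = (L/L_☉)^(1/4) / (R/R_☉)^(1/2)
T = 5772 × (8.86×10^5)^(1/4) / √(21.6) = 5772 × 30.68 / 4.648 = 3.810×10^4 K.

3.81×10^4 K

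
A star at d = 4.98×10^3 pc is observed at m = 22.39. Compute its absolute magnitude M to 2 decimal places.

M = m − 5 log₁₀(d/10 pc) = 22.39 − 5 log₁₀(4.98×10^3/10)
  = 22.39 − 5 × 2.697 = 22.39 − 13.49 = 8.90.

8.90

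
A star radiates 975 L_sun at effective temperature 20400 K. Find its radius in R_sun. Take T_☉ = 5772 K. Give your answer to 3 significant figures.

2.50 R_sun

R/R_☉ = √(L/L_☉) / (T/T_☉)² = √(975) / (3.534)²
       = 31.22 / 12.49 = 2.500.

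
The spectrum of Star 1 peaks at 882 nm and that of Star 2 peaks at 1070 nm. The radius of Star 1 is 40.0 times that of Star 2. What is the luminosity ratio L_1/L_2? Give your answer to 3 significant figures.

3.47×10^3

Wien's law gives T ∝ 1/λ_max, so T_1/T_2 = λ_2/λ_1 = 1070/882 = 1.213.
Then L ∝ R²T⁴ gives L_1/L_2 = (40.0)² × (1.213)⁴ = 1600 × 2.166 = 3466.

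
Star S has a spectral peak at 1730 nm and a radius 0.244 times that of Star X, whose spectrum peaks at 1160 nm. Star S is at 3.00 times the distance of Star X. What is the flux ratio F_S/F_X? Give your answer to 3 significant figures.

Wien's law: T_S/T_X = λ_X/λ_S = 1160/1730 = 0.6705.
L_S/L_X = (R_S/R_X)²(T_S/T_X)⁴ = (0.244)²(0.6705)⁴ = 0.01203.
F_S/F_X = (L_S/L_X)/(d_S/d_X)² = 0.01203/(3.00)² = 0.001337.

0.00134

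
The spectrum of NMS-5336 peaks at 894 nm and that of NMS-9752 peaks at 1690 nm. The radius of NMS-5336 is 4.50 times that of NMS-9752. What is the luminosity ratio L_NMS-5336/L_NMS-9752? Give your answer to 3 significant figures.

Wien's law gives T ∝ 1/λ_max, so T_NMS-5336/T_NMS-9752 = λ_NMS-9752/λ_NMS-5336 = 1690/894 = 1.890.
Then L ∝ R²T⁴ gives L_NMS-5336/L_NMS-9752 = (4.50)² × (1.890)⁴ = 20.25 × 12.77 = 258.6.

259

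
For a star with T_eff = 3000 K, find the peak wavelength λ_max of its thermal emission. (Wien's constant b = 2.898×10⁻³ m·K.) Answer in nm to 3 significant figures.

966 nm

λ_max = b/T = 2.898×10⁻³ / 3000 = 9.66×10^-7 m = 966.0 nm.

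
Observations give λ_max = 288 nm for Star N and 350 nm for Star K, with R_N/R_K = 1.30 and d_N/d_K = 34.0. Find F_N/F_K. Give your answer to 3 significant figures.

Wien's law: T_N/T_K = λ_K/λ_N = 350/288 = 1.215.
L_N/L_K = (R_N/R_K)²(T_N/T_K)⁴ = (1.30)²(1.215)⁴ = 3.686.
F_N/F_K = (L_N/L_K)/(d_N/d_K)² = 3.686/(34.0)² = 0.003189.

0.00319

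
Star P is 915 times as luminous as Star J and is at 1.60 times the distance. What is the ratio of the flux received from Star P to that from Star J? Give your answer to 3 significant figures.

F = L/(4πd²), so F_P/F_J = (L_P/L_J) / (d_P/d_J)²
= 915 / (1.60)² = 915 / 2.560 = 357.4.

357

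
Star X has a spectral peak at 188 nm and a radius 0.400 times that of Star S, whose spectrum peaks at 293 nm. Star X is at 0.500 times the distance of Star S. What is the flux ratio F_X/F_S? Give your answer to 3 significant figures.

Wien's law: T_X/T_S = λ_S/λ_X = 293/188 = 1.559.
L_X/L_S = (R_X/R_S)²(T_X/T_S)⁴ = (0.400)²(1.559)⁴ = 0.9440.
F_X/F_S = (L_X/L_S)/(d_X/d_S)² = 0.9440/(0.500)² = 3.776.

3.78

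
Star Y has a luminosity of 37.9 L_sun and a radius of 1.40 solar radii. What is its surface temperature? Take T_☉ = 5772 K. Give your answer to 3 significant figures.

1.21×10^4 K

T/T_☉ = (L/L_☉)^(1/4) / (R/R_☉)^(1/2)
T = 5772 × (37.9)^(1/4) / √(1.40) = 5772 × 2.481 / 1.183 = 1.210×10^4 K.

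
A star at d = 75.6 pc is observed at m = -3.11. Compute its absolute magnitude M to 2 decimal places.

M = m − 5 log₁₀(d/10 pc) = -3.11 − 5 log₁₀(75.6/10)
  = -3.11 − 5 × 0.879 = -3.11 − 4.39 = -7.50.

-7.50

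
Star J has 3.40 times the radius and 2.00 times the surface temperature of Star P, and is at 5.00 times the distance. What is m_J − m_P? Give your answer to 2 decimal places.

-2.17

L_J/L_P = (3.40)²(2.00)⁴ = 185.0.
F_J/F_P = (L_J/L_P)/(d_J/d_P)² = 185.0/25.00 = 7.398.
m_J − m_P = −2.5 log₁₀(7.398) = -2.17.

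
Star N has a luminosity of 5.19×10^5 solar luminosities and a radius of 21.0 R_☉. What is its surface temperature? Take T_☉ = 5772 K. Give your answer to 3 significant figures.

T/T_☉ = (L/L_☉)^(1/4) / (R/R_☉)^(1/2)
T = 5772 × (5.19×10^5)^(1/4) / √(21.0) = 5772 × 26.84 / 4.583 = 3.381×10^4 K.

3.38×10^4 K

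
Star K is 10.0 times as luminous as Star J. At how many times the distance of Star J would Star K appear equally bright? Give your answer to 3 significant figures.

Equal flux requires L_K/d_K² = L_J/d_J², so d_K/d_J = √(L_K/L_J)
= √(10.0) = 3.162.

3.16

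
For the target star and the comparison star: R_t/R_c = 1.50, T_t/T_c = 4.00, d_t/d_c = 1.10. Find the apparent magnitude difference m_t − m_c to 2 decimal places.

-6.69

L_t/L_c = (1.50)²(4.00)⁴ = 576.0.
F_t/F_c = (L_t/L_c)/(d_t/d_c)² = 576.0/1.210 = 476.0.
m_t − m_c = −2.5 log₁₀(476.0) = -6.69.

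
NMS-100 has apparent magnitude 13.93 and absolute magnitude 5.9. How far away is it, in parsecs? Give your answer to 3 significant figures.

404 pc

m − M = 5 log₁₀(d/10 pc)
13.93 − (5.9) = 8.03 = 5 log₁₀(d/10)
d = 10 × 10^(8.03/5) = 10 × 10^1.606 = 403.6 pc.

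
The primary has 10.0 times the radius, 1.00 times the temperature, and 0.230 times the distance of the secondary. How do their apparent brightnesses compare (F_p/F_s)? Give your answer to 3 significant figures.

L_p/L_s = (R_p/R_s)²(T_p/T_s)⁴ = (10.0)² × (1.00)⁴ = 100.0.
F_p/F_s = (L_p/L_s)/(d_p/d_s)² = 100.0 / (0.230)² = 1890.

1.89×10^3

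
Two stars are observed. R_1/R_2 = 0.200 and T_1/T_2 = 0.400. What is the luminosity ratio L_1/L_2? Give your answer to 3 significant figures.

From the Stefan–Boltzmann law, L ∝ R²T⁴, so
L_1/L_2 = (R_1/R_2)² (T_1/T_2)⁴ = (0.200)² × (0.400)⁴ = 0.04000 × 0.02560 = 0.001024.

0.00102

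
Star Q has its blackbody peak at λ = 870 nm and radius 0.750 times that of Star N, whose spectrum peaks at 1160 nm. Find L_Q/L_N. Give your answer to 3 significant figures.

1.78

Wien's law gives T ∝ 1/λ_max, so T_Q/T_N = λ_N/λ_Q = 1160/870 = 1.333.
Then L ∝ R²T⁴ gives L_Q/L_N = (0.750)² × (1.333)⁴ = 0.5625 × 3.160 = 1.778.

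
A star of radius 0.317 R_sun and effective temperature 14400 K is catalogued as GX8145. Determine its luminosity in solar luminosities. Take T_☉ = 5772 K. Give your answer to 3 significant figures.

3.89 solar luminosities

L/L_☉ = (R/R_☉)² (T/T_☉)⁴ = (0.317)² × (14400/5772)⁴
       = 0.1005 × (2.495)⁴ = 0.1005 × 38.74 = 3.893.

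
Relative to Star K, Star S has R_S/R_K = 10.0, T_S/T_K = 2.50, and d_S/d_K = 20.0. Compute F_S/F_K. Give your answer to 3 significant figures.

L_S/L_K = (R_S/R_K)²(T_S/T_K)⁴ = (10.0)² × (2.50)⁴ = 3906.
F_S/F_K = (L_S/L_K)/(d_S/d_K)² = 3906 / (20.0)² = 9.766.

9.77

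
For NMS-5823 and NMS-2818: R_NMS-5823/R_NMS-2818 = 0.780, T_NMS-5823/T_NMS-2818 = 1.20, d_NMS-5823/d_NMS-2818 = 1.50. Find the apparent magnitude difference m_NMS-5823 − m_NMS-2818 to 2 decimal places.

0.63

L_NMS-5823/L_NMS-2818 = (0.780)²(1.20)⁴ = 1.262.
F_NMS-5823/F_NMS-2818 = (L_NMS-5823/L_NMS-2818)/(d_NMS-5823/d_NMS-2818)² = 1.262/2.250 = 0.5607.
m_NMS-5823 − m_NMS-2818 = −2.5 log₁₀(0.5607) = 0.63.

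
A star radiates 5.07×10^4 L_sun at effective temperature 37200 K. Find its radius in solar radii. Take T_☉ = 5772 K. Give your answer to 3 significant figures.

R/R_☉ = √(L/L_☉) / (T/T_☉)² = √(5.07×10^4) / (6.445)²
       = 225.2 / 41.54 = 5.421.

5.42 solar radii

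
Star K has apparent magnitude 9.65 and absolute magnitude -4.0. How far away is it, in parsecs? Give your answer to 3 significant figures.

5.37×10^3 pc

m − M = 5 log₁₀(d/10 pc)
9.65 − (-4.0) = 13.65 = 5 log₁₀(d/10)
d = 10 × 10^(13.65/5) = 10 × 10^2.730 = 5370 pc.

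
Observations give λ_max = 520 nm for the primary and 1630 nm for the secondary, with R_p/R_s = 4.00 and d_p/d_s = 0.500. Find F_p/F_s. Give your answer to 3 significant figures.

Wien's law: T_p/T_s = λ_s/λ_p = 1630/520 = 3.135.
L_p/L_s = (R_p/R_s)²(T_p/T_s)⁴ = (4.00)²(3.135)⁴ = 1545.
F_p/F_s = (L_p/L_s)/(d_p/d_s)² = 1545/(0.500)² = 6179.

6.18×10^3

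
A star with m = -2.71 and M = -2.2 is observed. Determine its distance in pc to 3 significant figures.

7.91 pc

m − M = 5 log₁₀(d/10 pc)
-2.71 − (-2.2) = -0.51 = 5 log₁₀(d/10)
d = 10 × 10^(-0.51/5) = 10 × 10^-0.102 = 7.907 pc.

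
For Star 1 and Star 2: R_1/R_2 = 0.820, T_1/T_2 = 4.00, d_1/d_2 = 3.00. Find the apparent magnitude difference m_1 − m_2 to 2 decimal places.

L_1/L_2 = (0.820)²(4.00)⁴ = 172.1.
F_1/F_2 = (L_1/L_2)/(d_1/d_2)² = 172.1/9.000 = 19.13.
m_1 − m_2 = −2.5 log₁₀(19.13) = -3.20.

-3.20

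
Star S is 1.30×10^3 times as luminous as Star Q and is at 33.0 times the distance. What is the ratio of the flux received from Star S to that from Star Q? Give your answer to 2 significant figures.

1.2

F = L/(4πd²), so F_S/F_Q = (L_S/L_Q) / (d_S/d_Q)²
= 1.30×10^3 / (33.0)² = 1.30×10^3 / 1089 = 1.194.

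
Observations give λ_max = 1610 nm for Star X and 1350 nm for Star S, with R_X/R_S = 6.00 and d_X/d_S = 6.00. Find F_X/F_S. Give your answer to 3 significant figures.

0.494

Wien's law: T_X/T_S = λ_S/λ_X = 1350/1610 = 0.8385.
L_X/L_S = (R_X/R_S)²(T_X/T_S)⁴ = (6.00)²(0.8385)⁴ = 17.80.
F_X/F_S = (L_X/L_S)/(d_X/d_S)² = 17.80/(6.00)² = 0.4943.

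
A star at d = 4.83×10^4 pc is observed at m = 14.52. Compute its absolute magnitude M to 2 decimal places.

M = m − 5 log₁₀(d/10 pc) = 14.52 − 5 log₁₀(4.83×10^4/10)
  = 14.52 − 5 × 3.684 = 14.52 − 18.42 = -3.90.

-3.90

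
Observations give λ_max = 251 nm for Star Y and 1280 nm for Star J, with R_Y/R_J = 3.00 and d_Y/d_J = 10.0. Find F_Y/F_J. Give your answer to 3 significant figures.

Wien's law: T_Y/T_J = λ_J/λ_Y = 1280/251 = 5.100.
L_Y/L_J = (R_Y/R_J)²(T_Y/T_J)⁴ = (3.00)²(5.100)⁴ = 6087.
F_Y/F_J = (L_Y/L_J)/(d_Y/d_J)² = 6087/(10.0)² = 60.87.

60.9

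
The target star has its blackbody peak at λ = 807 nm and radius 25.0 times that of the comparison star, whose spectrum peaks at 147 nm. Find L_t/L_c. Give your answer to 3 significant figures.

Wien's law gives T ∝ 1/λ_max, so T_t/T_c = λ_c/λ_t = 147/807 = 0.1822.
Then L ∝ R²T⁴ gives L_t/L_c = (25.0)² × (0.1822)⁴ = 625.0 × 0.001101 = 0.6881.

0.688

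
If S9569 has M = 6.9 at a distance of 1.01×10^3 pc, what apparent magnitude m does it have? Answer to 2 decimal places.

m = M + 5 log₁₀(d/10 pc) = 6.9 + 5 log₁₀(1.01×10^3/10)
  = 6.9 + 5 × 2.004 = 6.9 + 10.02 = 16.92.

16.92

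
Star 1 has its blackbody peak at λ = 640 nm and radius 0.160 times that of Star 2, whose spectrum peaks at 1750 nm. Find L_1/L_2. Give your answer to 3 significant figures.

1.43

Wien's law gives T ∝ 1/λ_max, so T_1/T_2 = λ_2/λ_1 = 1750/640 = 2.734.
Then L ∝ R²T⁴ gives L_1/L_2 = (0.160)² × (2.734)⁴ = 0.02560 × 55.90 = 1.431.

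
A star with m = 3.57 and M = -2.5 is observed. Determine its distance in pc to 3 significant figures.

164 pc

m − M = 5 log₁₀(d/10 pc)
3.57 − (-2.5) = 6.07 = 5 log₁₀(d/10)
d = 10 × 10^(6.07/5) = 10 × 10^1.214 = 163.7 pc.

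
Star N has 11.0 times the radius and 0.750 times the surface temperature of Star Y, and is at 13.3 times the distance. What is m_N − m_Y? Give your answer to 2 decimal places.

L_N/L_Y = (11.0)²(0.750)⁴ = 38.29.
F_N/F_Y = (L_N/L_Y)/(d_N/d_Y)² = 38.29/176.9 = 0.2164.
m_N − m_Y = −2.5 log₁₀(0.2164) = 1.66.

1.66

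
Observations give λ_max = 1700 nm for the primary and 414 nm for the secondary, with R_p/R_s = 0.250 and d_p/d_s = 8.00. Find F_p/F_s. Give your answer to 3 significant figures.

3.43×10^-6

Wien's law: T_p/T_s = λ_s/λ_p = 414/1700 = 0.2435.
L_p/L_s = (R_p/R_s)²(T_p/T_s)⁴ = (0.250)²(0.2435)⁴ = 2.198×10^-4.
F_p/F_s = (L_p/L_s)/(d_p/d_s)² = 2.198×10^-4/(8.00)² = 3.435×10^-6.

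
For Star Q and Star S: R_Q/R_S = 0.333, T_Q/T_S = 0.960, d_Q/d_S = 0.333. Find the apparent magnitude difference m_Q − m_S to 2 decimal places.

L_Q/L_S = (0.333)²(0.960)⁴ = 0.09418.
F_Q/F_S = (L_Q/L_S)/(d_Q/d_S)² = 0.09418/0.1109 = 0.8493.
m_Q − m_S = −2.5 log₁₀(0.8493) = 0.18.

0.18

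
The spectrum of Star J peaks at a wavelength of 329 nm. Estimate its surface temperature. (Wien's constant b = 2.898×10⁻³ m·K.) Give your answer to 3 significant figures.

8.81×10^3 K

T = b/λ_max = 2.898×10⁻³ / (329×10⁻⁹) = 8809 K.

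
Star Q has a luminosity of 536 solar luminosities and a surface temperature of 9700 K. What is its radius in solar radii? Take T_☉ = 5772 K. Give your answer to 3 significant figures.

R/R_☉ = √(L/L_☉) / (T/T_☉)² = √(536) / (1.681)²
       = 23.15 / 2.824 = 8.198.

8.20 solar radii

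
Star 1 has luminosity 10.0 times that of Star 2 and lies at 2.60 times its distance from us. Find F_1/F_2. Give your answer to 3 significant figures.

1.48

F = L/(4πd²), so F_1/F_2 = (L_1/L_2) / (d_1/d_2)²
= 10.0 / (2.60)² = 10.0 / 6.760 = 1.479.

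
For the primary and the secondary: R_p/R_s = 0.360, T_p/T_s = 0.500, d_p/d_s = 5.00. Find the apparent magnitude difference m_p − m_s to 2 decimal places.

8.72

L_p/L_s = (0.360)²(0.500)⁴ = 0.008100.
F_p/F_s = (L_p/L_s)/(d_p/d_s)² = 0.008100/25.00 = 3.240×10^-4.
m_p − m_s = −2.5 log₁₀(3.240×10^-4) = 8.72.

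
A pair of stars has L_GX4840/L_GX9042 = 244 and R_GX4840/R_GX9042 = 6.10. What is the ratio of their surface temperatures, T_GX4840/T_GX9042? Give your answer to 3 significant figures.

L ∝ R²T⁴ gives T ∝ (L/R²)^(1/4), so
T_GX4840/T_GX9042 = (244 / 6.10²)^(1/4) = (6.557)^(1/4) = 1.600.

1.60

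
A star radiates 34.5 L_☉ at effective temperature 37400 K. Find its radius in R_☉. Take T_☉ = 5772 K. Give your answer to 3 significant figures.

R/R_☉ = √(L/L_☉) / (T/T_☉)² = √(34.5) / (6.480)²
       = 5.874 / 41.98 = 0.1399.

0.140 R_☉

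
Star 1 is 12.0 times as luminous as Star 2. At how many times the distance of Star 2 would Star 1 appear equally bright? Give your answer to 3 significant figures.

3.46

Equal flux requires L_1/d_1² = L_2/d_2², so d_1/d_2 = √(L_1/L_2)
= √(12.0) = 3.464.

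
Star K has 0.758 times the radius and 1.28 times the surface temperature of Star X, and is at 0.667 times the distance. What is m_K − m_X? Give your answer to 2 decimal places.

L_K/L_X = (0.758)²(1.28)⁴ = 1.542.
F_K/F_X = (L_K/L_X)/(d_K/d_X)² = 1.542/0.4449 = 3.467.
m_K − m_X = −2.5 log₁₀(3.467) = -1.35.

-1.35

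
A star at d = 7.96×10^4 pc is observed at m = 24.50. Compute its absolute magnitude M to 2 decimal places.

5.00

M = m − 5 log₁₀(d/10 pc) = 24.50 − 5 log₁₀(7.96×10^4/10)
  = 24.50 − 5 × 3.901 = 24.50 − 19.50 = 5.00.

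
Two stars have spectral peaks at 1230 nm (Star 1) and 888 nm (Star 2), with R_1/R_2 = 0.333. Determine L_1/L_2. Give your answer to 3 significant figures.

Wien's law gives T ∝ 1/λ_max, so T_1/T_2 = λ_2/λ_1 = 888/1230 = 0.7220.
Then L ∝ R²T⁴ gives L_1/L_2 = (0.333)² × (0.7220)⁴ = 0.1109 × 0.2717 = 0.03012.

0.0301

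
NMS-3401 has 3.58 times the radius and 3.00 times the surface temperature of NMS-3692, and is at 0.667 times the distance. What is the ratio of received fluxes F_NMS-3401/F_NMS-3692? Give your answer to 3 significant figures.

L_NMS-3401/L_NMS-3692 = (R_NMS-3401/R_NMS-3692)²(T_NMS-3401/T_NMS-3692)⁴ = (3.58)² × (3.00)⁴ = 1038.
F_NMS-3401/F_NMS-3692 = (L_NMS-3401/L_NMS-3692)/(d_NMS-3401/d_NMS-3692)² = 1038 / (0.667)² = 2333.

2.33×10^3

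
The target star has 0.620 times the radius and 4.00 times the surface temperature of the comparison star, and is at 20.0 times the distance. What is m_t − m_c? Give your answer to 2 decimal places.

L_t/L_c = (0.620)²(4.00)⁴ = 98.41.
F_t/F_c = (L_t/L_c)/(d_t/d_c)² = 98.41/400.0 = 0.2460.
m_t − m_c = −2.5 log₁₀(0.2460) = 1.52.

1.52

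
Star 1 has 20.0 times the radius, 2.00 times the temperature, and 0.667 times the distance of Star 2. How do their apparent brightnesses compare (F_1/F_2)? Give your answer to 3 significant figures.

L_1/L_2 = (R_1/R_2)²(T_1/T_2)⁴ = (20.0)² × (2.00)⁴ = 6400.
F_1/F_2 = (L_1/L_2)/(d_1/d_2)² = 6400 / (0.667)² = 1.439×10^4.

1.44×10^4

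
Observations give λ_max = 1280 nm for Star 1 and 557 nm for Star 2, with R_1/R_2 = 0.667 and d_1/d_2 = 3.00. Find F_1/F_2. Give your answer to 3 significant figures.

0.00177

Wien's law: T_1/T_2 = λ_2/λ_1 = 557/1280 = 0.4352.
L_1/L_2 = (R_1/R_2)²(T_1/T_2)⁴ = (0.667)²(0.4352)⁴ = 0.01595.
F_1/F_2 = (L_1/L_2)/(d_1/d_2)² = 0.01595/(3.00)² = 0.001773.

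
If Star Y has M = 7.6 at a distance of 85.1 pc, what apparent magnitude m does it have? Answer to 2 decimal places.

12.25

m = M + 5 log₁₀(d/10 pc) = 7.6 + 5 log₁₀(85.1/10)
  = 7.6 + 5 × 0.930 = 7.6 + 4.65 = 12.25.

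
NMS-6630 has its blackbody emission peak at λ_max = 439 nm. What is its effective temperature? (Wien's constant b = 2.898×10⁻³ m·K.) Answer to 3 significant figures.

6.60×10^3 K

T = b/λ_max = 2.898×10⁻³ / (439×10⁻⁹) = 6601 K.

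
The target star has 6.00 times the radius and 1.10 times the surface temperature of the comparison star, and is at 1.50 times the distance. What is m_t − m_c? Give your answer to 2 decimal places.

L_t/L_c = (6.00)²(1.10)⁴ = 52.71.
F_t/F_c = (L_t/L_c)/(d_t/d_c)² = 52.71/2.250 = 23.43.
m_t − m_c = −2.5 log₁₀(23.43) = -3.42.

-3.42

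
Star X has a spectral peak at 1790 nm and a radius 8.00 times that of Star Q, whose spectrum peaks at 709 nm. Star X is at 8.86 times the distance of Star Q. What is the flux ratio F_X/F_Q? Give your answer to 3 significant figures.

Wien's law: T_X/T_Q = λ_Q/λ_X = 709/1790 = 0.3961.
L_X/L_Q = (R_X/R_Q)²(T_X/T_Q)⁴ = (8.00)²(0.3961)⁴ = 1.575.
F_X/F_Q = (L_X/L_Q)/(d_X/d_Q)² = 1.575/(8.86)² = 0.02007.

0.0201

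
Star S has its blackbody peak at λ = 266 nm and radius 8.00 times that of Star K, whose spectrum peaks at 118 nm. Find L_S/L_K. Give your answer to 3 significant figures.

2.48

Wien's law gives T ∝ 1/λ_max, so T_S/T_K = λ_K/λ_S = 118/266 = 0.4436.
Then L ∝ R²T⁴ gives L_S/L_K = (8.00)² × (0.4436)⁴ = 64.00 × 0.03873 = 2.478.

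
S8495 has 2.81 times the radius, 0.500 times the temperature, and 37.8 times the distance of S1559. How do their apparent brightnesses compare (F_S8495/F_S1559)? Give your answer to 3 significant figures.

3.45×10^-4

L_S8495/L_S1559 = (R_S8495/R_S1559)²(T_S8495/T_S1559)⁴ = (2.81)² × (0.500)⁴ = 0.4935.
F_S8495/F_S1559 = (L_S8495/L_S1559)/(d_S8495/d_S1559)² = 0.4935 / (37.8)² = 3.454×10^-4.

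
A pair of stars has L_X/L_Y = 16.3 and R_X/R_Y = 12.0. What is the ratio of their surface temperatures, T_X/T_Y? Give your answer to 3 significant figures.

L ∝ R²T⁴ gives T ∝ (L/R²)^(1/4), so
T_X/T_Y = (16.3 / 12.0²)^(1/4) = (0.1132)^(1/4) = 0.5800.

0.580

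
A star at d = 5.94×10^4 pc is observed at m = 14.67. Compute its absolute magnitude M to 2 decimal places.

-4.20

M = m − 5 log₁₀(d/10 pc) = 14.67 − 5 log₁₀(5.94×10^4/10)
  = 14.67 − 5 × 3.774 = 14.67 − 18.87 = -4.20.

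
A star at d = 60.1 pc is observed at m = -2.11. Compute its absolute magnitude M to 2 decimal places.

-6.00

M = m − 5 log₁₀(d/10 pc) = -2.11 − 5 log₁₀(60.1/10)
  = -2.11 − 5 × 0.779 = -2.11 − 3.89 = -6.00.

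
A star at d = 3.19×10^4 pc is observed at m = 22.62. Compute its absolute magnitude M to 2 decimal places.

M = m − 5 log₁₀(d/10 pc) = 22.62 − 5 log₁₀(3.19×10^4/10)
  = 22.62 − 5 × 3.504 = 22.62 − 17.52 = 5.10.

5.10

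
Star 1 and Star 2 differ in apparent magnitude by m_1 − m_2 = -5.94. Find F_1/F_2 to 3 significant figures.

F_1/F_2 = 10^(−(m_1 − m_2)/2.5) = 10^(5.94/2.5) = 10^2.376 = 237.7.

238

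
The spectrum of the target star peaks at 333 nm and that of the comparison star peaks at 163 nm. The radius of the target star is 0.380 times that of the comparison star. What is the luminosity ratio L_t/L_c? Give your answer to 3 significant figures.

Wien's law gives T ∝ 1/λ_max, so T_t/T_c = λ_c/λ_t = 163/333 = 0.4895.
Then L ∝ R²T⁴ gives L_t/L_c = (0.380)² × (0.4895)⁴ = 0.1444 × 0.05741 = 0.008290.

0.00829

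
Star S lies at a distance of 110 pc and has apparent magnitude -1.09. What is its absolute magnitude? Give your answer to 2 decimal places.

-6.30

M = m − 5 log₁₀(d/10 pc) = -1.09 − 5 log₁₀(110/10)
  = -1.09 − 5 × 1.041 = -1.09 − 5.21 = -6.30.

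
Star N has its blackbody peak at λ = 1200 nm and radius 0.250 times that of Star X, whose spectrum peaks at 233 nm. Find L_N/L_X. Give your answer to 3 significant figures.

Wien's law gives T ∝ 1/λ_max, so T_N/T_X = λ_X/λ_N = 233/1200 = 0.1942.
Then L ∝ R²T⁴ gives L_N/L_X = (0.250)² × (0.1942)⁴ = 0.06250 × 0.001421 = 8.883×10^-5.

8.88×10^-5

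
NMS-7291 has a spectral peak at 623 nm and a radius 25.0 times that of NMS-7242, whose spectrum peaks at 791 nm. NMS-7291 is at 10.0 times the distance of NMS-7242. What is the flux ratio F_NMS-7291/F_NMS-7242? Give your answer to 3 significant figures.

16.2

Wien's law: T_NMS-7291/T_NMS-7242 = λ_NMS-7242/λ_NMS-7291 = 791/623 = 1.270.
L_NMS-7291/L_NMS-7242 = (R_NMS-7291/R_NMS-7242)²(T_NMS-7291/T_NMS-7242)⁴ = (25.0)²(1.270)⁴ = 1624.
F_NMS-7291/F_NMS-7242 = (L_NMS-7291/L_NMS-7242)/(d_NMS-7291/d_NMS-7242)² = 1624/(10.0)² = 16.24.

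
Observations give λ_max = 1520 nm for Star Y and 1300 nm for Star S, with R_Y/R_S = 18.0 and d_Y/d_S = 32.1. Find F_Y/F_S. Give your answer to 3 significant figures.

Wien's law: T_Y/T_S = λ_S/λ_Y = 1300/1520 = 0.8553.
L_Y/L_S = (R_Y/R_S)²(T_Y/T_S)⁴ = (18.0)²(0.8553)⁴ = 173.4.
F_Y/F_S = (L_Y/L_S)/(d_Y/d_S)² = 173.4/(32.1)² = 0.1682.

0.168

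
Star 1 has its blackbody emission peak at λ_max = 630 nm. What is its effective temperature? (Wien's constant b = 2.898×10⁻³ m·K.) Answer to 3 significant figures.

4.60×10^3 K

T = b/λ_max = 2.898×10⁻³ / (630×10⁻⁹) = 4600 K.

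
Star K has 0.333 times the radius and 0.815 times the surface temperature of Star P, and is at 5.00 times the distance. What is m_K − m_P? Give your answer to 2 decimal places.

L_K/L_P = (0.333)²(0.815)⁴ = 0.04892.
F_K/F_P = (L_K/L_P)/(d_K/d_P)² = 0.04892/25.00 = 0.001957.
m_K − m_P = −2.5 log₁₀(0.001957) = 6.77.

6.77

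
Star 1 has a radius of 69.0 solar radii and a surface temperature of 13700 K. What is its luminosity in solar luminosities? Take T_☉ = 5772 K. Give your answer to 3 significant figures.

L/L_☉ = (R/R_☉)² (T/T_☉)⁴ = (69.0)² × (13700/5772)⁴
       = 4761 × (2.374)⁴ = 4761 × 31.74 = 1.511×10^5.

1.51×10^5 solar luminosities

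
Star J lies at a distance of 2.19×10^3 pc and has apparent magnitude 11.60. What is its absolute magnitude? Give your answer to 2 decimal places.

-0.10

M = m − 5 log₁₀(d/10 pc) = 11.60 − 5 log₁₀(2.19×10^3/10)
  = 11.60 − 5 × 2.340 = 11.60 − 11.70 = -0.10.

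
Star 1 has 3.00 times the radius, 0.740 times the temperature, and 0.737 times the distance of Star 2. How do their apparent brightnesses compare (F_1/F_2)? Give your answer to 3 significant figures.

4.97

L_1/L_2 = (R_1/R_2)²(T_1/T_2)⁴ = (3.00)² × (0.740)⁴ = 2.699.
F_1/F_2 = (L_1/L_2)/(d_1/d_2)² = 2.699 / (0.737)² = 4.969.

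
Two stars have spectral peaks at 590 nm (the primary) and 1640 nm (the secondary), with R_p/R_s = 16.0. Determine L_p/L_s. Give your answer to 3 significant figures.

1.53×10^4

Wien's law gives T ∝ 1/λ_max, so T_p/T_s = λ_s/λ_p = 1640/590 = 2.780.
Then L ∝ R²T⁴ gives L_p/L_s = (16.0)² × (2.780)⁴ = 256.0 × 59.70 = 1.528×10^4.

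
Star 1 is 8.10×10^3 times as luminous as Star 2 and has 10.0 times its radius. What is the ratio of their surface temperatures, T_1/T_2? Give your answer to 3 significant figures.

3.00

L ∝ R²T⁴ gives T ∝ (L/R²)^(1/4), so
T_1/T_2 = (8.10×10^3 / 10.0²)^(1/4) = (81.00)^(1/4) = 3.000.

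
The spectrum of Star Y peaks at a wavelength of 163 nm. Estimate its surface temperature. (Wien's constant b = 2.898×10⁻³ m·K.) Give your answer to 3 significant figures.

1.78×10^4 K

T = b/λ_max = 2.898×10⁻³ / (163×10⁻⁹) = 1.778×10^4 K.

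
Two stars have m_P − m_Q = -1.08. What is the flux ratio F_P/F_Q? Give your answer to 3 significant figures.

2.70

F_P/F_Q = 10^(−(m_P − m_Q)/2.5) = 10^(1.08/2.5) = 10^0.432 = 2.704.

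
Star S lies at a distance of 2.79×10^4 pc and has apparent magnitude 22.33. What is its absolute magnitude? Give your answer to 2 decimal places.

M = m − 5 log₁₀(d/10 pc) = 22.33 − 5 log₁₀(2.79×10^4/10)
  = 22.33 − 5 × 3.446 = 22.33 − 17.23 = 5.10.

5.10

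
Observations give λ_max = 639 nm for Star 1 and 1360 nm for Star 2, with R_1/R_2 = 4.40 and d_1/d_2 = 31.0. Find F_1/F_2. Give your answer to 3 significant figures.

0.413

Wien's law: T_1/T_2 = λ_2/λ_1 = 1360/639 = 2.128.
L_1/L_2 = (R_1/R_2)²(T_1/T_2)⁴ = (4.40)²(2.128)⁴ = 397.2.
F_1/F_2 = (L_1/L_2)/(d_1/d_2)² = 397.2/(31.0)² = 0.4134.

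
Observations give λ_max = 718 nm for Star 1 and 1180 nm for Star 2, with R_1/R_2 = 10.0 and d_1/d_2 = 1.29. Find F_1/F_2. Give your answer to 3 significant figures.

438

Wien's law: T_1/T_2 = λ_2/λ_1 = 1180/718 = 1.643.
L_1/L_2 = (R_1/R_2)²(T_1/T_2)⁴ = (10.0)²(1.643)⁴ = 729.5.
F_1/F_2 = (L_1/L_2)/(d_1/d_2)² = 729.5/(1.29)² = 438.4.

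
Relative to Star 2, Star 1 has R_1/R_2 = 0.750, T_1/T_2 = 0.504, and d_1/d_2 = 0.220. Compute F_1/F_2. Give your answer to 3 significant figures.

L_1/L_2 = (R_1/R_2)²(T_1/T_2)⁴ = (0.750)² × (0.504)⁴ = 0.03629.
F_1/F_2 = (L_1/L_2)/(d_1/d_2)² = 0.03629 / (0.220)² = 0.7499.

0.750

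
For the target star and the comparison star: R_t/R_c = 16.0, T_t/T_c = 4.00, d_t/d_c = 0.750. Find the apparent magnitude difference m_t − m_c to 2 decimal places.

L_t/L_c = (16.0)²(4.00)⁴ = 6.554×10^4.
F_t/F_c = (L_t/L_c)/(d_t/d_c)² = 6.554×10^4/0.5625 = 1.165×10^5.
m_t − m_c = −2.5 log₁₀(1.165×10^5) = -12.67.

-12.67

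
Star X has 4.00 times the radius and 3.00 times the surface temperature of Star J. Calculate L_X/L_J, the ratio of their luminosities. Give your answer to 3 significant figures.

From the Stefan–Boltzmann law, L ∝ R²T⁴, so
L_X/L_J = (R_X/R_J)² (T_X/T_J)⁴ = (4.00)² × (3.00)⁴ = 16.00 × 81.00 = 1296.

1.30×10^3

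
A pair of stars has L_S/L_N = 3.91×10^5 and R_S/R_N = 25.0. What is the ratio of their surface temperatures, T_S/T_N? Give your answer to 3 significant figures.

L ∝ R²T⁴ gives T ∝ (L/R²)^(1/4), so
T_S/T_N = (3.91×10^5 / 25.0²)^(1/4) = (625.6)^(1/4) = 5.001.

5.00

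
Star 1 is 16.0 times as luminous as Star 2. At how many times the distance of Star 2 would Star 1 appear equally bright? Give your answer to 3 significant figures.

4.00

Equal flux requires L_1/d_1² = L_2/d_2², so d_1/d_2 = √(L_1/L_2)
= √(16.0) = 4.000.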